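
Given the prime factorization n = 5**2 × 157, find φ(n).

3120

φ(3925) = 3925 · (1 − 1/5) · (1 − 1/157)
       = 3925 · 624/785 = 3120.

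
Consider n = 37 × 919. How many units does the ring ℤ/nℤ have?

33048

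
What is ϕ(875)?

600

Factor 875: 875 = 5**3 · 7.
φ(5^3) = 5^2·(5−1) = 25·4 = 100.
φ(7) = 7 − 1 = 6.
φ(875) = 100 × 6 = 600.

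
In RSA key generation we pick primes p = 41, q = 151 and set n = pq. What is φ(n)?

For distinct primes, φ(pq) = (p−1)(q−1) = 40 × 150 = 6000.

6000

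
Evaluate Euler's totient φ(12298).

5040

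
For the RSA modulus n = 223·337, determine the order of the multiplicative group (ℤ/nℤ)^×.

74592

φ(pq) = (p−1)(q−1) = 222 · 336 = 74592.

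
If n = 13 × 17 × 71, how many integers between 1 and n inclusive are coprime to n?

13440

φ(13) = 13 − 1 = 12.
φ(17) = 17 − 1 = 16.
φ(71) = 71 − 1 = 70.
Multiply: 12 · 16 · 70 = 13440.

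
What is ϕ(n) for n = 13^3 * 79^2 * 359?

φ(13^3) = 13^3 − 13^2 = 2197 − 169 = 2028.
φ(79^2) = 79^1·(79−1) = 79·78 = 6162.
φ(359) = 359 − 1 = 358.
Multiply: 2028 · 6162 · 358 = 4473759888.

4473759888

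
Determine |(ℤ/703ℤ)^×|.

Prime factorization: 703 = 19 · 37.
φ(703) = 703 · (1 − 1/19) · (1 − 1/37)
       = 703 · 648/703 = 648.

648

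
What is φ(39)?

Prime factorization: 39 = 3 · 13.
φ(39) = 39 · (1 − 1/3) · (1 − 1/13)
       = 39 · 24/39 = 24.

24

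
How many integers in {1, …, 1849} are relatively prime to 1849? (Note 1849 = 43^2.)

1806

φ(1849) = 1849 · (1 − 1/43)
       = 1849 · 42/43 = 1806.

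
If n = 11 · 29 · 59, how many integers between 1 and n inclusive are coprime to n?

φ(18821) = 18821 · (1 − 1/11) · (1 − 1/29) · (1 − 1/59)
       = 18821 · 16240/18821 = 16240.

16240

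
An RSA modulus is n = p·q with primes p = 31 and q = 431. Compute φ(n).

φ(pq) = (p−1)(q−1) = 30 · 430 = 12900.

12900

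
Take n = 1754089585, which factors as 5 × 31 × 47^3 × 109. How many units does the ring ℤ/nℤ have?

1316917440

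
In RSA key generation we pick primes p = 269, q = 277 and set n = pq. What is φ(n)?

φ(pq) = (p−1)(q−1) = 268 · 276 = 73968.

73968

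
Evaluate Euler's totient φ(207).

First factor: 207 = 3^2 · 23.
φ(207) = 207 · (1 − 1/3) · (1 − 1/23)
       = 207 · 44/69 = 132.

132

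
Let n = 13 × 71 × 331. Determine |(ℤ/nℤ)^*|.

277200

φ(305513) = 305513 · (1 − 1/13) · (1 − 1/71) · (1 − 1/331)
       = 305513 · 277200/305513 = 277200.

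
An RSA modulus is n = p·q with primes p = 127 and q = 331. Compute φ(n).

41580

φ(n) = (p − 1)(q − 1) = (127−1)(331−1) = 126·330 = 41580.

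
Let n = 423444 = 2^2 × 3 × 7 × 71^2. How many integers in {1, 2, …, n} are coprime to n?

119280

φ(2^2) = 2^2 − 2^1 = 4 − 2 = 2.
φ(3) = 3 − 1 = 2.
φ(7) = 7 − 1 = 6.
φ(71^2) = 71^1·(71−1) = 71·70 = 4970.
Since φ is multiplicative, φ(423444) = 2 · 2 · 6 · 4970 = 119280.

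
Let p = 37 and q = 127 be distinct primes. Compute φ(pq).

4536

For distinct primes, φ(pq) = (p−1)(q−1) = 36 × 126 = 4536.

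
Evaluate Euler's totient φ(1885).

First factor: 1885 = 5 · 13 · 29.
φ(5) = 5 − 1 = 4.
φ(13) = 13 − 1 = 12.
φ(29) = 29 − 1 = 28.
Multiply: 4 · 12 · 28 = 1344.

1344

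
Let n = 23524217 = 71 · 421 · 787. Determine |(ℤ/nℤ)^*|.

φ(71) = 71 − 1 = 70.
φ(421) = 421 − 1 = 420.
φ(787) = 787 − 1 = 786.
φ(23524217) = 70 × 420 × 786 = 23108400.

23108400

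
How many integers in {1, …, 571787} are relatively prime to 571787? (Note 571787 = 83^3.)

564898

φ(571787) = 571787 · (1 − 1/83)
       = 571787 · 82/83 = 564898.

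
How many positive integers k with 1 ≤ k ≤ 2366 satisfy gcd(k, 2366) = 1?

936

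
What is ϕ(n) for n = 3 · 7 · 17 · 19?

3456

φ(6783) = 6783 · (1 − 1/3) · (1 − 1/7) · (1 − 1/17) · (1 − 1/19)
       = 6783 · 3456/6783 = 3456.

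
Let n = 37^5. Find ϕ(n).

φ(37^5) = 37^5 − 37^4 = 69343957 − 1874161 = 67469796.

67469796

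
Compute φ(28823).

28823 = 19 · 37 · 41.
φ(28823) = 28823 · (1 − 1/19) · (1 − 1/37) · (1 − 1/41)
       = 28823 · 25920/28823 = 25920.

25920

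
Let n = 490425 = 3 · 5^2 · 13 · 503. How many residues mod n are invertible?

φ(490425) = 490425 · (1 − 1/3) · (1 − 1/5) · (1 − 1/13) · (1 − 1/503)
       = 490425 · 48192/98085 = 240960.

240960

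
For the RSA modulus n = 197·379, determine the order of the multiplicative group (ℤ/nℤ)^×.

For distinct primes, φ(pq) = (p−1)(q−1) = 196 × 378 = 74088.

74088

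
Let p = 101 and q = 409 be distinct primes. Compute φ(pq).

φ(n) = (p − 1)(q − 1) = (101−1)(409−1) = 100·408 = 40800.

40800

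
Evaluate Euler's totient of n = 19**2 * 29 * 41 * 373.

142490880

φ(160102417) = 160102417 · (1 − 1/19) · (1 − 1/29) · (1 − 1/41) · (1 − 1/373)
       = 160102417 · 7499520/8426443 = 142490880.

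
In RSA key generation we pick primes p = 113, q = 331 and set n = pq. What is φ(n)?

36960

φ(113) = 113 − 1 = 112.
φ(331) = 331 − 1 = 330.
Since φ is multiplicative, φ(37403) = 112 · 330 = 36960.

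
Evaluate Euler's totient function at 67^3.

φ(300763) = 300763 · (1 − 1/67)
       = 300763 · 66/67 = 296274.

296274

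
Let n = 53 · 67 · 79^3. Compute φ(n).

1670690736

φ(1750781489) = 1750781489 · (1 − 1/53) · (1 − 1/67) · (1 − 1/79)
       = 1750781489 · 267696/280529 = 1670690736.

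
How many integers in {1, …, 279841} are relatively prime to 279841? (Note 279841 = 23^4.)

267674

φ(23^4) = 23^3·(23−1) = 12167·22 = 267674.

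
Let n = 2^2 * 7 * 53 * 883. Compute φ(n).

φ(2^2) = 2^1·(2−1) = 2·1 = 2.
φ(7) = 7 − 1 = 6.
φ(53) = 53 − 1 = 52.
φ(883) = 883 − 1 = 882.
Since φ is multiplicative, φ(1310372) = 2 · 6 · 52 · 882 = 550368.

550368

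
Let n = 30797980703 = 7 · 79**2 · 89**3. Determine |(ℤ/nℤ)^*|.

25771258656

φ(30797980703) = 30797980703 · (1 − 1/7) · (1 − 1/79) · (1 − 1/89)
       = 30797980703 · 41184/49217 = 25771258656.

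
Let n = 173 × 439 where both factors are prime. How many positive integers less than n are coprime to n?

75336

φ(173) = 173 − 1 = 172.
φ(439) = 439 − 1 = 438.
φ(75947) = 172 × 438 = 75336.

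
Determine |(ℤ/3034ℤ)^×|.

1440

Prime factorization: 3034 = 2 · 37 · 41.
φ(2) = 2 − 1 = 1.
φ(37) = 37 − 1 = 36.
φ(41) = 41 − 1 = 40.
φ(3034) = 1 × 36 × 40 = 1440.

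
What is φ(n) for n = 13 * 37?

φ(481) = 481 · (1 − 1/13) · (1 − 1/37)
       = 481 · 432/481 = 432.

432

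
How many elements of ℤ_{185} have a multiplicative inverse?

144

Prime factorization: 185 = 5 · 37.
φ(5) = 5 − 1 = 4.
φ(37) = 37 − 1 = 36.
Multiply: 4 · 36 = 144.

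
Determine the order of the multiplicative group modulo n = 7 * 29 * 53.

φ(7) = 7 − 1 = 6.
φ(29) = 29 − 1 = 28.
φ(53) = 53 − 1 = 52.
Multiply: 6 · 28 · 52 = 8736.

8736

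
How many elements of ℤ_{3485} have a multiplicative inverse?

2560

Prime factorization: 3485 = 5 · 17 · 41.
φ(5) = 5 − 1 = 4.
φ(17) = 17 − 1 = 16.
φ(41) = 41 − 1 = 40.
Since φ is multiplicative, φ(3485) = 4 · 16 · 40 = 2560.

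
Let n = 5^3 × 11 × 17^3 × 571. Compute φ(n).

φ(5^3) = 5^2·(5−1) = 25·4 = 100.
φ(11) = 11 − 1 = 10.
φ(17^3) = 17^3 − 17^2 = 4913 − 289 = 4624.
φ(571) = 571 − 1 = 570.
φ(3857319125) = 100 × 10 × 4624 × 570 = 2635680000.

2635680000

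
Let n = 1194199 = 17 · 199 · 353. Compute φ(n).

φ(1194199) = 1194199 · (1 − 1/17) · (1 − 1/199) · (1 − 1/353)
       = 1194199 · 1115136/1194199 = 1115136.

1115136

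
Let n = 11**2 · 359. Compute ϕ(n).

39380

φ(43439) = 43439 · (1 − 1/11) · (1 − 1/359)
       = 43439 · 3580/3949 = 39380.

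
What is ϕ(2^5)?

φ(32) = 32 · (1 − 1/2)
       = 32 · 1/2 = 16.

16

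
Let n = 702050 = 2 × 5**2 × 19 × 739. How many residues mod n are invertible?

265680

φ(2) = 2 − 1 = 1.
φ(5^2) = 5^2 − 5^1 = 25 − 5 = 20.
φ(19) = 19 − 1 = 18.
φ(739) = 739 − 1 = 738.
Since φ is multiplicative, φ(702050) = 1 · 20 · 18 · 738 = 265680.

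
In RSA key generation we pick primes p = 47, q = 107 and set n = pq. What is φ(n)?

φ(pq) = (p−1)(q−1) = 46 · 106 = 4876.

4876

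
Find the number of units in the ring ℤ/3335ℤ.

Factor 3335: 3335 = 5 · 23 · 29.
φ(3335) = 3335 · (1 − 1/5) · (1 − 1/23) · (1 − 1/29)
       = 3335 · 2464/3335 = 2464.

2464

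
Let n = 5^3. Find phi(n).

φ(125) = 125 · (1 − 1/5)
       = 125 · 4/5 = 100.

100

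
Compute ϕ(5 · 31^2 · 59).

φ(5) = 5 − 1 = 4.
φ(31^2) = 31^2 − 31^1 = 961 − 31 = 930.
φ(59) = 59 − 1 = 58.
Since φ is multiplicative, φ(283495) = 4 · 930 · 58 = 215760.

215760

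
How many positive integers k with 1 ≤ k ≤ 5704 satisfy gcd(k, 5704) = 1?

Prime factorization: 5704 = 2^3 · 23 · 31.
φ(2^3) = 2^2·(2−1) = 4·1 = 4.
φ(23) = 23 − 1 = 22.
φ(31) = 31 − 1 = 30.
Since φ is multiplicative, φ(5704) = 4 · 22 · 30 = 2640.

2640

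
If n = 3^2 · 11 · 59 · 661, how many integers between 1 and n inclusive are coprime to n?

2296800

φ(3860901) = 3860901 · (1 − 1/3) · (1 − 1/11) · (1 − 1/59) · (1 − 1/661)
       = 3860901 · 765600/1286967 = 2296800.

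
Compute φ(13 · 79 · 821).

767520

φ(843167) = 843167 · (1 − 1/13) · (1 − 1/79) · (1 − 1/821)
       = 843167 · 767520/843167 = 767520.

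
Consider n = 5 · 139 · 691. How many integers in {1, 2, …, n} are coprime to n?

φ(5) = 5 − 1 = 4.
φ(139) = 139 − 1 = 138.
φ(691) = 691 − 1 = 690.
Multiply: 4 · 138 · 690 = 380880.

380880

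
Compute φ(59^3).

201898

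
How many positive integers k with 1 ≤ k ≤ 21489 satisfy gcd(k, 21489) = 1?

12096

Prime factorization: 21489 = 3 × 13 × 19 × 29.
φ(3) = 3 − 1 = 2.
φ(13) = 13 − 1 = 12.
φ(19) = 19 − 1 = 18.
φ(29) = 29 − 1 = 28.
Multiply: 2 · 12 · 18 · 28 = 12096.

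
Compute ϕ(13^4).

26364

φ(28561) = 28561 · (1 − 1/13)
       = 28561 · 12/13 = 26364.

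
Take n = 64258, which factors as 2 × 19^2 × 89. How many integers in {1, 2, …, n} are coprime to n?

φ(2) = 2 − 1 = 1.
φ(19^2) = 19^2 − 19^1 = 361 − 19 = 342.
φ(89) = 89 − 1 = 88.
Since φ is multiplicative, φ(64258) = 1 · 342 · 88 = 30096.

30096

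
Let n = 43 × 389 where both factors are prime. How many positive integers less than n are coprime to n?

φ(n) = (p − 1)(q − 1) = (43−1)(389−1) = 42·388 = 16296.

16296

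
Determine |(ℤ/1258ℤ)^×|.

Factor 1258: 1258 = 2 · 17 · 37.
φ(2) = 2 − 1 = 1.
φ(17) = 17 − 1 = 16.
φ(37) = 37 − 1 = 36.
φ(1258) = 1 × 16 × 36 = 576.

576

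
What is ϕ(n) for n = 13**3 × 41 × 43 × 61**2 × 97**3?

11263491077529600

φ(13153981963897463) = 13153981963897463 · (1 − 1/13) · (1 − 1/41) · (1 − 1/43) · (1 − 1/61) · (1 − 1/97)
       = 13153981963897463 · 116121600/135611723 = 11263491077529600.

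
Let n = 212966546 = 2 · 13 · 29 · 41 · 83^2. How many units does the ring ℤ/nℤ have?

91472640

φ(2) = 2 − 1 = 1.
φ(13) = 13 − 1 = 12.
φ(29) = 29 − 1 = 28.
φ(41) = 41 − 1 = 40.
φ(83^2) = 83^1·(83−1) = 83·82 = 6806.
Multiply: 1 · 12 · 28 · 40 · 6806 = 91472640.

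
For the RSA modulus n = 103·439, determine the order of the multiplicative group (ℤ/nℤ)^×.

For distinct primes, φ(pq) = (p−1)(q−1) = 102 × 438 = 44676.

44676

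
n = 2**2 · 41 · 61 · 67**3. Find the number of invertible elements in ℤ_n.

1422115200

φ(2^2) = 2^2 − 2^1 = 4 − 2 = 2.
φ(41) = 41 − 1 = 40.
φ(61) = 61 − 1 = 60.
φ(67^3) = 67^3 − 67^2 = 300763 − 4489 = 296274.
φ(3008833052) = 2 × 40 × 60 × 296274 = 1422115200.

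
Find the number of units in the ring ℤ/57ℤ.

Prime factorization: 57 = 3 × 19.
φ(3) = 3 − 1 = 2.
φ(19) = 19 − 1 = 18.
φ(57) = 2 × 18 = 36.

36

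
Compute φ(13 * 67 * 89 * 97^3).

φ(70749498287) = 70749498287 · (1 − 1/13) · (1 − 1/67) · (1 − 1/89) · (1 − 1/97)
       = 70749498287 · 6690816/7519343 = 62953887744.

62953887744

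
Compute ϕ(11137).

Factor 11137: 11137 = 7 · 37 · 43.
φ(7) = 7 − 1 = 6.
φ(37) = 37 − 1 = 36.
φ(43) = 43 − 1 = 42.
φ(11137) = 6 × 36 × 42 = 9072.

9072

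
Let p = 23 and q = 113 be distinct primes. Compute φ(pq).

φ(pq) = (p−1)(q−1) = 22 · 112 = 2464.

2464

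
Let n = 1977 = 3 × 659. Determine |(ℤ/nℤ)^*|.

φ(3) = 3 − 1 = 2.
φ(659) = 659 − 1 = 658.
φ(1977) = 2 × 658 = 1316.

1316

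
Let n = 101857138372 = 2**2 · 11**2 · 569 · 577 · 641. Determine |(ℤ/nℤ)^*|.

46065254400

φ(101857138372) = 101857138372 · (1 − 1/2) · (1 − 1/11) · (1 − 1/569) · (1 − 1/577) · (1 − 1/641)
       = 101857138372 · 2093875200/4629869926 = 46065254400.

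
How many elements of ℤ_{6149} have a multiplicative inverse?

6149 = 11 × 13 × 43.
φ(11) = 11 − 1 = 10.
φ(13) = 13 − 1 = 12.
φ(43) = 43 − 1 = 42.
Since φ is multiplicative, φ(6149) = 10 · 12 · 42 = 5040.

5040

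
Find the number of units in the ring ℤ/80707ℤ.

67760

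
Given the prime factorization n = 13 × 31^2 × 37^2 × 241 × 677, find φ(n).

2411717068800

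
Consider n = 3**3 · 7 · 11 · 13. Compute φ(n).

φ(3^3) = 3^3 − 3^2 = 27 − 9 = 18.
φ(7) = 7 − 1 = 6.
φ(11) = 11 − 1 = 10.
φ(13) = 13 − 1 = 12.
Since φ is multiplicative, φ(27027) = 18 · 6 · 10 · 12 = 12960.

12960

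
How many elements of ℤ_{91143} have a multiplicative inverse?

First factor: 91143 = 3**2 · 13 · 19 · 41.
φ(91143) = 91143 · (1 − 1/3) · (1 − 1/13) · (1 − 1/19) · (1 − 1/41)
       = 91143 · 17280/30381 = 51840.

51840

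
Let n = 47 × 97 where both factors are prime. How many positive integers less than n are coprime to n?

For distinct primes, φ(pq) = (p−1)(q−1) = 46 × 96 = 4416.

4416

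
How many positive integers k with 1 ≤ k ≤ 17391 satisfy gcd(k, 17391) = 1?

9600

Prime factorization: 17391 = 3 × 11 × 17 × 31.
φ(17391) = 17391 · (1 − 1/3) · (1 − 1/11) · (1 − 1/17) · (1 − 1/31)
       = 17391 · 9600/17391 = 9600.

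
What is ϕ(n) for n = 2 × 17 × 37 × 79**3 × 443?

φ(2) = 2 − 1 = 1.
φ(17) = 17 − 1 = 16.
φ(37) = 37 − 1 = 36.
φ(79^3) = 79^2·(79−1) = 6241·78 = 486798.
φ(443) = 443 − 1 = 442.
Since φ is multiplicative, φ(274767676466) = 1 · 16 · 36 · 486798 · 442 = 123934876416.

123934876416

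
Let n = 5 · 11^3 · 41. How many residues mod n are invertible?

193600

φ(272855) = 272855 · (1 − 1/5) · (1 − 1/11) · (1 − 1/41)
       = 272855 · 1600/2255 = 193600.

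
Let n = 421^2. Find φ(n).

φ(177241) = 177241 · (1 − 1/421)
       = 177241 · 420/421 = 176820.

176820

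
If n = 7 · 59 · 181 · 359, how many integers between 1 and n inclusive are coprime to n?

φ(26836327) = 26836327 · (1 − 1/7) · (1 − 1/59) · (1 − 1/181) · (1 − 1/359)
       = 26836327 · 22425120/26836327 = 22425120.

22425120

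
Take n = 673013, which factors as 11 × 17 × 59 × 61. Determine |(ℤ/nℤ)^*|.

556800

φ(673013) = 673013 · (1 − 1/11) · (1 − 1/17) · (1 − 1/59) · (1 − 1/61)
       = 673013 · 556800/673013 = 556800.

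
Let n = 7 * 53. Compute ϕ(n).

φ(371) = 371 · (1 − 1/7) · (1 − 1/53)
       = 371 · 312/371 = 312.

312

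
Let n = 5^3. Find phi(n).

φ(125) = 125 · (1 − 1/5)
       = 125 · 4/5 = 100.

100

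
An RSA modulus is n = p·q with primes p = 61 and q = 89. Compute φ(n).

5280

For distinct primes, φ(pq) = (p−1)(q−1) = 60 × 88 = 5280.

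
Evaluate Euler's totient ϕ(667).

616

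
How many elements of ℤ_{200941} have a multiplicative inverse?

174720

200941 = 13**2 * 29 * 41.
φ(13^2) = 13^2 − 13^1 = 169 − 13 = 156.
φ(29) = 29 − 1 = 28.
φ(41) = 41 − 1 = 40.
φ(200941) = 156 × 28 × 40 = 174720.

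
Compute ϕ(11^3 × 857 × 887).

φ(1011771629) = 1011771629 · (1 − 1/11) · (1 − 1/857) · (1 − 1/887)
       = 1011771629 · 7584160/8361749 = 917683360.

917683360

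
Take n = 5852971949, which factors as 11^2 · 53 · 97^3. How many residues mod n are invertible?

φ(5852971949) = 5852971949 · (1 − 1/11) · (1 − 1/53) · (1 − 1/97)
       = 5852971949 · 49920/56551 = 5166670080.

5166670080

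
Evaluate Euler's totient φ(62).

30

Factor 62: 62 = 2 · 31.
φ(62) = 62 · (1 − 1/2) · (1 − 1/31)
       = 62 · 30/62 = 30.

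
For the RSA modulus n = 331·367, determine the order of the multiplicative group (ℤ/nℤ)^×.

φ(331) = 331 − 1 = 330.
φ(367) = 367 − 1 = 366.
φ(121477) = 330 × 366 = 120780.

120780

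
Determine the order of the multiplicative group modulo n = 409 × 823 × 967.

φ(325498969) = 325498969 · (1 − 1/409) · (1 − 1/823) · (1 − 1/967)
       = 325498969 · 323973216/325498969 = 323973216.

323973216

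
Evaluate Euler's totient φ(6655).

4840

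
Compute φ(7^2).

φ(49) = 49 · (1 − 1/7)
       = 49 · 6/7 = 42.

42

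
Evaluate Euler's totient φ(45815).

45815 = 5 · 7^2 · 11 · 17.
φ(5) = 5 − 1 = 4.
φ(7^2) = 7^2 − 7^1 = 49 − 7 = 42.
φ(11) = 11 − 1 = 10.
φ(17) = 17 − 1 = 16.
Since φ is multiplicative, φ(45815) = 4 · 42 · 10 · 16 = 26880.

26880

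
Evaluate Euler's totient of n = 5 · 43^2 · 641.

4623360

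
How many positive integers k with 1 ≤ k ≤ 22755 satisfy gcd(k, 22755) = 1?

11520

Factor 22755: 22755 = 3 × 5 × 37 × 41.
φ(22755) = 22755 · (1 − 1/3) · (1 − 1/5) · (1 − 1/37) · (1 − 1/41)
       = 22755 · 11520/22755 = 11520.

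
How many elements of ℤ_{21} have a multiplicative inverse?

21 = 3 · 7.
φ(21) = 21 · (1 − 1/3) · (1 − 1/7)
       = 21 · 12/21 = 12.

12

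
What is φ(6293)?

Prime factorization: 6293 = 7 · 29 · 31.
φ(6293) = 6293 · (1 − 1/7) · (1 − 1/29) · (1 − 1/31)
       = 6293 · 5040/6293 = 5040.

5040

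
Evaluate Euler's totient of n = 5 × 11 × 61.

φ(3355) = 3355 · (1 − 1/5) · (1 − 1/11) · (1 − 1/61)
       = 3355 · 2400/3355 = 2400.

2400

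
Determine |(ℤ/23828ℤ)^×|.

9504

First factor: 23828 = 2^2 · 7 · 23 · 37.
φ(23828) = 23828 · (1 − 1/2) · (1 − 1/7) · (1 − 1/23) · (1 − 1/37)
       = 23828 · 4752/11914 = 9504.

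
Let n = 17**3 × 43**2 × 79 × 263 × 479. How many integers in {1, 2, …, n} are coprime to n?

81575428177152

φ(17^3) = 17^2·(17−1) = 289·16 = 4624.
φ(43^2) = 43^2 − 43^1 = 1849 − 43 = 1806.
φ(79) = 79 − 1 = 78.
φ(263) = 263 − 1 = 262.
φ(479) = 479 − 1 = 478.
Multiply: 4624 · 1806 · 78 · 262 · 478 = 81575428177152.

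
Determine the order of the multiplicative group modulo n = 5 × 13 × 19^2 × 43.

689472

φ(1008995) = 1008995 · (1 − 1/5) · (1 − 1/13) · (1 − 1/19) · (1 − 1/43)
       = 1008995 · 36288/53105 = 689472.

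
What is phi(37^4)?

φ(1874161) = 1874161 · (1 − 1/37)
       = 1874161 · 36/37 = 1823508.

1823508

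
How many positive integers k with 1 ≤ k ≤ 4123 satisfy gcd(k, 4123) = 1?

Factor 4123: 4123 = 7 · 19 · 31.
φ(4123) = 4123 · (1 − 1/7) · (1 − 1/19) · (1 − 1/31)
       = 4123 · 3240/4123 = 3240.

3240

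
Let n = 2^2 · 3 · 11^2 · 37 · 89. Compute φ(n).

φ(4781436) = 4781436 · (1 − 1/2) · (1 − 1/3) · (1 − 1/11) · (1 − 1/37) · (1 − 1/89)
       = 4781436 · 63360/217338 = 1393920.

1393920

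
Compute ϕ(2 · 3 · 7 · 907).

10872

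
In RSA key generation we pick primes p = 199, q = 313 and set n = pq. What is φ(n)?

φ(199) = 199 − 1 = 198.
φ(313) = 313 − 1 = 312.
Multiply: 198 · 312 = 61776.

61776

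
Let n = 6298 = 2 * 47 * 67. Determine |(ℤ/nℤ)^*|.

φ(2) = 2 − 1 = 1.
φ(47) = 47 − 1 = 46.
φ(67) = 67 − 1 = 66.
Since φ is multiplicative, φ(6298) = 1 · 46 · 66 = 3036.

3036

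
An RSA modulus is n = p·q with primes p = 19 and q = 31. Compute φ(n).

540

φ(589) = 589 · (1 − 1/19) · (1 − 1/31)
       = 589 · 540/589 = 540.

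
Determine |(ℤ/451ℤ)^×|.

400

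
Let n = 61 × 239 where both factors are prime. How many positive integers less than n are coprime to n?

14280

For distinct primes, φ(pq) = (p−1)(q−1) = 60 × 238 = 14280.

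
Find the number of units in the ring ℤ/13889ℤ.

12096

Factor 13889: 13889 = 17 · 19 · 43.
φ(17) = 17 − 1 = 16.
φ(19) = 19 − 1 = 18.
φ(43) = 43 − 1 = 42.
Multiply: 16 · 18 · 42 = 12096.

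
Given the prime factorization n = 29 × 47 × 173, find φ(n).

φ(29) = 29 − 1 = 28.
φ(47) = 47 − 1 = 46.
φ(173) = 173 − 1 = 172.
Since φ is multiplicative, φ(235799) = 28 · 46 · 172 = 221536.

221536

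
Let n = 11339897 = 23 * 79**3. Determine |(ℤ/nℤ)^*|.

10709556

φ(11339897) = 11339897 · (1 − 1/23) · (1 − 1/79)
       = 11339897 · 1716/1817 = 10709556.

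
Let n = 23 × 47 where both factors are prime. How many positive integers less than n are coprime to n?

φ(1081) = 1081 · (1 − 1/23) · (1 − 1/47)
       = 1081 · 1012/1081 = 1012.

1012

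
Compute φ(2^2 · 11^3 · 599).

1447160

φ(3189076) = 3189076 · (1 − 1/2) · (1 − 1/11) · (1 − 1/599)
       = 3189076 · 5980/13178 = 1447160.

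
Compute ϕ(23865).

12096

First factor: 23865 = 3 · 5 · 37 · 43.
φ(3) = 3 − 1 = 2.
φ(5) = 5 − 1 = 4.
φ(37) = 37 − 1 = 36.
φ(43) = 43 − 1 = 42.
φ(23865) = 2 × 4 × 36 × 42 = 12096.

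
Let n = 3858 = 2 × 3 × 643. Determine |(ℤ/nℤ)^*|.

1284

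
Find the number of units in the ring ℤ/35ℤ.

24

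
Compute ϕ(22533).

22533 = 3 · 7 · 29 · 37.
φ(22533) = 22533 · (1 − 1/3) · (1 − 1/7) · (1 − 1/29) · (1 − 1/37)
       = 22533 · 12096/22533 = 12096.

12096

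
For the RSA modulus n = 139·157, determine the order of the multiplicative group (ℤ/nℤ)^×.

21528

φ(pq) = (p−1)(q−1) = 138 · 156 = 21528.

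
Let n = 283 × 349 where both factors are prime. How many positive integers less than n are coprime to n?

For distinct primes, φ(pq) = (p−1)(q−1) = 282 × 348 = 98136.

98136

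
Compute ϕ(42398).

First factor: 42398 = 2 * 17 * 29 * 43.
φ(2) = 2 − 1 = 1.
φ(17) = 17 − 1 = 16.
φ(29) = 29 − 1 = 28.
φ(43) = 43 − 1 = 42.
φ(42398) = 1 × 16 × 28 × 42 = 18816.

18816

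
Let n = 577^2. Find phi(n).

332352

φ(577^2) = 577^2 − 577^1 = 332929 − 577 = 332352.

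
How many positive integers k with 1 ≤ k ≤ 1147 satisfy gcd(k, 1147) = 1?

Factor 1147: 1147 = 31 · 37.
φ(1147) = 1147 · (1 − 1/31) · (1 − 1/37)
       = 1147 · 1080/1147 = 1080.

1080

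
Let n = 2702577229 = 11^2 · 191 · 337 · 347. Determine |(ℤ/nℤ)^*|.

2429750400

φ(11^2) = 11^2 − 11^1 = 121 − 11 = 110.
φ(191) = 191 − 1 = 190.
φ(337) = 337 − 1 = 336.
φ(347) = 347 − 1 = 346.
φ(2702577229) = 110 × 190 × 336 × 346 = 2429750400.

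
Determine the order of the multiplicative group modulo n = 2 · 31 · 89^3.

20911440

φ(43708078) = 43708078 · (1 − 1/2) · (1 − 1/31) · (1 − 1/89)
       = 43708078 · 2640/5518 = 20911440.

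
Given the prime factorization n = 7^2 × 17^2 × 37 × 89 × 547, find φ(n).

φ(25507798631) = 25507798631 · (1 − 1/7) · (1 − 1/17) · (1 − 1/37) · (1 − 1/89) · (1 − 1/547)
       = 25507798631 · 166053888/214351249 = 19760412672.

19760412672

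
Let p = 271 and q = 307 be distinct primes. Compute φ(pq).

φ(271) = 271 − 1 = 270.
φ(307) = 307 − 1 = 306.
Multiply: 270 · 306 = 82620.

82620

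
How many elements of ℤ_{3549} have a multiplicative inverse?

1872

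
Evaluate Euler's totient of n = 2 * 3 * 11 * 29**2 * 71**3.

φ(2) = 2 − 1 = 1.
φ(3) = 3 − 1 = 2.
φ(11) = 11 − 1 = 10.
φ(29^2) = 29^2 − 29^1 = 841 − 29 = 812.
φ(71^3) = 71^3 − 71^2 = 357911 − 5041 = 352870.
φ(19866207966) = 1 × 2 × 10 × 812 × 352870 = 5730608800.

5730608800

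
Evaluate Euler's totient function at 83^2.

6806

φ(83^2) = 83^2 − 83^1 = 6889 − 83 = 6806.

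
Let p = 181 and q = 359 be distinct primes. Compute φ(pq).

64440

For distinct primes, φ(pq) = (p−1)(q−1) = 180 × 358 = 64440.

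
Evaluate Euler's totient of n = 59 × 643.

37236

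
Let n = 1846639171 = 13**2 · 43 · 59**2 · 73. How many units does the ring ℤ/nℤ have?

1614307968

φ(1846639171) = 1846639171 · (1 − 1/13) · (1 − 1/43) · (1 − 1/59) · (1 − 1/73)
       = 1846639171 · 2104704/2407613 = 1614307968.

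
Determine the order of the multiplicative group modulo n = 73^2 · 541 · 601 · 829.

1410037632000

φ(1436388726481) = 1436388726481 · (1 − 1/73) · (1 − 1/541) · (1 − 1/601) · (1 − 1/829)
       = 1436388726481 · 19315584000/19676557897 = 1410037632000.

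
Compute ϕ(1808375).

1267200

Prime factorization: 1808375 = 5^3 · 17 · 23 · 37.
φ(1808375) = 1808375 · (1 − 1/5) · (1 − 1/17) · (1 − 1/23) · (1 − 1/37)
       = 1808375 · 50688/72335 = 1267200.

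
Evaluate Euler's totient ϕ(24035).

15840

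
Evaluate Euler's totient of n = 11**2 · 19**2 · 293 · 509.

φ(6514453297) = 6514453297 · (1 − 1/11) · (1 − 1/19) · (1 − 1/293) · (1 − 1/509)
       = 6514453297 · 26700480/31169633 = 5580400320.

5580400320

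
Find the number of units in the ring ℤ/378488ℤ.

154880

Prime factorization: 378488 = 2^3 * 11^2 * 17 * 23.
φ(2^3) = 2^3 − 2^2 = 8 − 4 = 4.
φ(11^2) = 11^2 − 11^1 = 121 − 11 = 110.
φ(17) = 17 − 1 = 16.
φ(23) = 23 − 1 = 22.
φ(378488) = 4 × 110 × 16 × 22 = 154880.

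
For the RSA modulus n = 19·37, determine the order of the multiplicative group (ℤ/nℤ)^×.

648

φ(703) = 703 · (1 − 1/19) · (1 − 1/37)
       = 703 · 648/703 = 648.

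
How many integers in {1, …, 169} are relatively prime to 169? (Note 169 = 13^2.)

φ(13^2) = 13^1·(13−1) = 13·12 = 156.

156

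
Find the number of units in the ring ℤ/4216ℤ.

Prime factorization: 4216 = 2^3 × 17 × 31.
φ(4216) = 4216 · (1 − 1/2) · (1 − 1/17) · (1 − 1/31)
       = 4216 · 480/1054 = 1920.

1920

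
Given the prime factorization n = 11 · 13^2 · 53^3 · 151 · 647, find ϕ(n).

φ(27038850624071) = 27038850624071 · (1 − 1/11) · (1 − 1/13) · (1 − 1/53) · (1 − 1/151) · (1 − 1/647)
       = 27038850624071 · 604656000/740445563 = 22080223152000.

22080223152000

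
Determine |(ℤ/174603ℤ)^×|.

First factor: 174603 = 3 · 11**2 · 13 · 37.
φ(3) = 3 − 1 = 2.
φ(11^2) = 11^1·(11−1) = 11·10 = 110.
φ(13) = 13 − 1 = 12.
φ(37) = 37 − 1 = 36.
Multiply: 2 · 110 · 12 · 36 = 95040.

95040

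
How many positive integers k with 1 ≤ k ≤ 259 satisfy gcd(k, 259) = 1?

Factor 259: 259 = 7 × 37.
φ(7) = 7 − 1 = 6.
φ(37) = 37 − 1 = 36.
φ(259) = 6 × 36 = 216.

216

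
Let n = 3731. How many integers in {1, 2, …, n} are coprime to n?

2880

3731 = 7 · 13 · 41.
φ(3731) = 3731 · (1 − 1/7) · (1 − 1/13) · (1 − 1/41)
       = 3731 · 2880/3731 = 2880.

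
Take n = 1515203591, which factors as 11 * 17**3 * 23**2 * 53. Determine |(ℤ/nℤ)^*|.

φ(11) = 11 − 1 = 10.
φ(17^3) = 17^2·(17−1) = 289·16 = 4624.
φ(23^2) = 23^1·(23−1) = 23·22 = 506.
φ(53) = 53 − 1 = 52.
φ(1515203591) = 10 × 4624 × 506 × 52 = 1216666880.

1216666880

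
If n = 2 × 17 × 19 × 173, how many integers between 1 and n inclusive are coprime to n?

φ(111758) = 111758 · (1 − 1/2) · (1 − 1/17) · (1 − 1/19) · (1 − 1/173)
       = 111758 · 49536/111758 = 49536.

49536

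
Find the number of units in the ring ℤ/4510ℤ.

1600

4510 = 2 * 5 * 11 * 41.
φ(2) = 2 − 1 = 1.
φ(5) = 5 − 1 = 4.
φ(11) = 11 − 1 = 10.
φ(41) = 41 − 1 = 40.
φ(4510) = 1 × 4 × 10 × 40 = 1600.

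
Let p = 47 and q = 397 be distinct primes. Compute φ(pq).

18216

For distinct primes, φ(pq) = (p−1)(q−1) = 46 × 396 = 18216.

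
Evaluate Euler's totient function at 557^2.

φ(557^2) = 557^2 − 557^1 = 310249 − 557 = 309692.

309692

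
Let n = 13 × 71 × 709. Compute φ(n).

594720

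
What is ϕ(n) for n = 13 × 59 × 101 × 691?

φ(13) = 13 − 1 = 12.
φ(59) = 59 − 1 = 58.
φ(101) = 101 − 1 = 100.
φ(691) = 691 − 1 = 690.
Multiply: 12 · 58 · 100 · 690 = 48024000.

48024000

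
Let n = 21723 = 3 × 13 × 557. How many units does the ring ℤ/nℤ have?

13344

φ(3) = 3 − 1 = 2.
φ(13) = 13 − 1 = 12.
φ(557) = 557 − 1 = 556.
φ(21723) = 2 × 12 × 556 = 13344.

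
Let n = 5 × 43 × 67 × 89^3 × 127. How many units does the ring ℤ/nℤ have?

973837396224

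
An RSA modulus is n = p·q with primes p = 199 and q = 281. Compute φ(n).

55440

For distinct primes, φ(pq) = (p−1)(q−1) = 198 × 280 = 55440.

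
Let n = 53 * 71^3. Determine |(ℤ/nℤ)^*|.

18349240

φ(53) = 53 − 1 = 52.
φ(71^3) = 71^3 − 71^2 = 357911 − 5041 = 352870.
Since φ is multiplicative, φ(18969283) = 52 · 352870 = 18349240.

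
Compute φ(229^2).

φ(229^2) = 229^1·(229−1) = 229·228 = 52212.

52212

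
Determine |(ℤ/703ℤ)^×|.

Prime factorization: 703 = 19 × 37.
φ(703) = 703 · (1 − 1/19) · (1 − 1/37)
       = 703 · 648/703 = 648.

648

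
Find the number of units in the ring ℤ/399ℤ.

216

Prime factorization: 399 = 3 * 7 * 19.
φ(3) = 3 − 1 = 2.
φ(7) = 7 − 1 = 6.
φ(19) = 19 − 1 = 18.
φ(399) = 2 × 6 × 18 = 216.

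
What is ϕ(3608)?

1600

First factor: 3608 = 2^3 · 11 · 41.
φ(2^3) = 2^3 − 2^2 = 8 − 4 = 4.
φ(11) = 11 − 1 = 10.
φ(41) = 41 − 1 = 40.
Since φ is multiplicative, φ(3608) = 4 · 10 · 40 = 1600.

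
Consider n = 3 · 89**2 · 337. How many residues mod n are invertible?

5263104

φ(3) = 3 − 1 = 2.
φ(89^2) = 89^1·(89−1) = 89·88 = 7832.
φ(337) = 337 − 1 = 336.
φ(8008131) = 2 × 7832 × 336 = 5263104.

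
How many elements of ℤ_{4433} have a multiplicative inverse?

3600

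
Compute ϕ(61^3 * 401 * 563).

50188848000

φ(61^3) = 61^3 − 61^2 = 226981 − 3721 = 223260.
φ(401) = 401 − 1 = 400.
φ(563) = 563 − 1 = 562.
Since φ is multiplicative, φ(51243911503) = 223260 · 400 · 562 = 50188848000.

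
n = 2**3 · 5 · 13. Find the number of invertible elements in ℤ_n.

φ(520) = 520 · (1 − 1/2) · (1 − 1/5) · (1 − 1/13)
       = 520 · 48/130 = 192.

192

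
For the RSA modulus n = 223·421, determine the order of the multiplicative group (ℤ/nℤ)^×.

93240

φ(pq) = (p−1)(q−1) = 222 · 420 = 93240.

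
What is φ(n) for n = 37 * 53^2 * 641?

φ(66621053) = 66621053 · (1 − 1/37) · (1 − 1/53) · (1 − 1/641)
       = 66621053 · 1198080/1257001 = 63498240.

63498240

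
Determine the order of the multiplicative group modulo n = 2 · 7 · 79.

φ(2) = 2 − 1 = 1.
φ(7) = 7 − 1 = 6.
φ(79) = 79 − 1 = 78.
φ(1106) = 1 × 6 × 78 = 468.

468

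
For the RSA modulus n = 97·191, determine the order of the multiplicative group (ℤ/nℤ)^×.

18240

φ(18527) = 18527 · (1 − 1/97) · (1 − 1/191)
       = 18527 · 18240/18527 = 18240.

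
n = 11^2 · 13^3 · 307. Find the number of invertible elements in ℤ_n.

φ(11^2) = 11^2 − 11^1 = 121 − 11 = 110.
φ(13^3) = 13^3 − 13^2 = 2197 − 169 = 2028.
φ(307) = 307 − 1 = 306.
Multiply: 110 · 2028 · 306 = 68262480.

68262480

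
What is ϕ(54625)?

Factor 54625: 54625 = 5^3 * 19 * 23.
φ(54625) = 54625 · (1 − 1/5) · (1 − 1/19) · (1 − 1/23)
       = 54625 · 1584/2185 = 39600.

39600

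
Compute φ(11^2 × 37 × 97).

φ(11^2) = 11^2 − 11^1 = 121 − 11 = 110.
φ(37) = 37 − 1 = 36.
φ(97) = 97 − 1 = 96.
Since φ is multiplicative, φ(434269) = 110 · 36 · 96 = 380160.

380160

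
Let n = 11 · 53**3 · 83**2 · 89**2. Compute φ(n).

φ(11) = 11 − 1 = 10.
φ(53^3) = 53^2·(53−1) = 2809·52 = 146068.
φ(83^2) = 83^1·(83−1) = 83·82 = 6806.
φ(89^2) = 89^2 − 89^1 = 7921 − 89 = 7832.
Since φ is multiplicative, φ(89362743199543) = 10 · 146068 · 6806 · 7832 = 77860951442560.

77860951442560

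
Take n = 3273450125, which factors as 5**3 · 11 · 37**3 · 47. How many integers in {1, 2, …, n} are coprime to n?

2267064000

φ(3273450125) = 3273450125 · (1 − 1/5) · (1 − 1/11) · (1 − 1/37) · (1 − 1/47)
       = 3273450125 · 66240/95645 = 2267064000.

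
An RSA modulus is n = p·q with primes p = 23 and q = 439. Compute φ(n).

9636

φ(n) = (p − 1)(q − 1) = (23−1)(439−1) = 22·438 = 9636.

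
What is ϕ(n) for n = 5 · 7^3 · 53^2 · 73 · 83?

19135194624

φ(29188838665) = 29188838665 · (1 − 1/5) · (1 − 1/7) · (1 − 1/53) · (1 − 1/73) · (1 − 1/83)
       = 29188838665 · 7368192/11239445 = 19135194624.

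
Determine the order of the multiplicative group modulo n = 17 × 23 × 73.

25344

φ(17) = 17 − 1 = 16.
φ(23) = 23 − 1 = 22.
φ(73) = 73 − 1 = 72.
Since φ is multiplicative, φ(28543) = 16 · 22 · 72 = 25344.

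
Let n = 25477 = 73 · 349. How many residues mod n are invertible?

25056

φ(25477) = 25477 · (1 − 1/73) · (1 − 1/349)
       = 25477 · 25056/25477 = 25056.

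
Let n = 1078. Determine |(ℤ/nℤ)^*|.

1078 = 2 · 7**2 · 11.
φ(2) = 2 − 1 = 1.
φ(7^2) = 7^2 − 7^1 = 49 − 7 = 42.
φ(11) = 11 − 1 = 10.
φ(1078) = 1 × 42 × 10 = 420.

420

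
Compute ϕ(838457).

725760

838457 = 17 * 31 * 37 * 43.
φ(17) = 17 − 1 = 16.
φ(31) = 31 − 1 = 30.
φ(37) = 37 − 1 = 36.
φ(43) = 43 − 1 = 42.
Multiply: 16 · 30 · 36 · 42 = 725760.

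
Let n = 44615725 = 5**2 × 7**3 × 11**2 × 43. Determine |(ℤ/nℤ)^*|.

27165600

φ(44615725) = 44615725 · (1 − 1/5) · (1 − 1/7) · (1 − 1/11) · (1 − 1/43)
       = 44615725 · 10080/16555 = 27165600.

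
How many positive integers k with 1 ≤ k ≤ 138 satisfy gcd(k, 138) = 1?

44

Factor 138: 138 = 2 · 3 · 23.
φ(2) = 2 − 1 = 1.
φ(3) = 3 − 1 = 2.
φ(23) = 23 − 1 = 22.
Multiply: 1 · 2 · 22 = 44.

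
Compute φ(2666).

1260

2666 = 2 · 31 · 43.
φ(2666) = 2666 · (1 − 1/2) · (1 − 1/31) · (1 − 1/43)
       = 2666 · 1260/2666 = 1260.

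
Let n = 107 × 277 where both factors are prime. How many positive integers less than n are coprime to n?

φ(n) = (p − 1)(q − 1) = (107−1)(277−1) = 106·276 = 29256.

29256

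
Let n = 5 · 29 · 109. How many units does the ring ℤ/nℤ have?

12096

φ(5) = 5 − 1 = 4.
φ(29) = 29 − 1 = 28.
φ(109) = 109 − 1 = 108.
φ(15805) = 4 × 28 × 108 = 12096.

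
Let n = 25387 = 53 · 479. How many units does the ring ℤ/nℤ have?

φ(53) = 53 − 1 = 52.
φ(479) = 479 − 1 = 478.
Since φ is multiplicative, φ(25387) = 52 · 478 = 24856.

24856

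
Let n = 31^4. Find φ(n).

893730

φ(923521) = 923521 · (1 − 1/31)
       = 923521 · 30/31 = 893730.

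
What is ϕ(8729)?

8729 = 7 × 29 × 43.
φ(7) = 7 − 1 = 6.
φ(29) = 29 − 1 = 28.
φ(43) = 43 − 1 = 42.
φ(8729) = 6 × 28 × 42 = 7056.

7056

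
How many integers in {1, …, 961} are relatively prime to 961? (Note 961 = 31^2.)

φ(31^2) = 31^2 − 31^1 = 961 − 31 = 930.

930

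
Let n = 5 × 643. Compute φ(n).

2568

φ(5) = 5 − 1 = 4.
φ(643) = 643 − 1 = 642.
Since φ is multiplicative, φ(3215) = 4 · 642 = 2568.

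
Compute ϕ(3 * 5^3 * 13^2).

31200

φ(63375) = 63375 · (1 − 1/3) · (1 − 1/5) · (1 − 1/13)
       = 63375 · 96/195 = 31200.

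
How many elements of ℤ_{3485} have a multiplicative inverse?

2560

Factor 3485: 3485 = 5 · 17 · 41.
φ(5) = 5 − 1 = 4.
φ(17) = 17 − 1 = 16.
φ(41) = 41 − 1 = 40.
φ(3485) = 4 × 16 × 40 = 2560.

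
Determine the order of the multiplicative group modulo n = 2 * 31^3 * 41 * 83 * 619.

58439563200

φ(2) = 2 − 1 = 1.
φ(31^3) = 31^3 − 31^2 = 29791 − 961 = 28830.
φ(41) = 41 − 1 = 40.
φ(83) = 83 − 1 = 82.
φ(619) = 619 − 1 = 618.
Multiply: 1 · 28830 · 40 · 82 · 618 = 58439563200.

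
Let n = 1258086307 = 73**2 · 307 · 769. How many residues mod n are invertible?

1235202048

φ(1258086307) = 1258086307 · (1 − 1/73) · (1 − 1/307) · (1 − 1/769)
       = 1258086307 · 16920576/17234059 = 1235202048.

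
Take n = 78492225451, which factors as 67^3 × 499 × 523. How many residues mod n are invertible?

φ(78492225451) = 78492225451 · (1 − 1/67) · (1 − 1/499) · (1 − 1/523)
       = 78492225451 · 17157096/17485459 = 77018203944.

77018203944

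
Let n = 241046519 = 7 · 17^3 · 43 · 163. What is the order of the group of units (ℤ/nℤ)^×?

φ(7) = 7 − 1 = 6.
φ(17^3) = 17^3 − 17^2 = 4913 − 289 = 4624.
φ(43) = 43 − 1 = 42.
φ(163) = 163 − 1 = 162.
Multiply: 6 · 4624 · 42 · 162 = 188770176.

188770176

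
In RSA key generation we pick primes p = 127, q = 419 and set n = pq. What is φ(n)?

φ(53213) = 53213 · (1 − 1/127) · (1 − 1/419)
       = 53213 · 52668/53213 = 52668.

52668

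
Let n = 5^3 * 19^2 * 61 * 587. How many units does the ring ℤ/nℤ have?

φ(5^3) = 5^2·(5−1) = 25·4 = 100.
φ(19^2) = 19^2 − 19^1 = 361 − 19 = 342.
φ(61) = 61 − 1 = 60.
φ(587) = 587 − 1 = 586.
φ(1615790875) = 100 × 342 × 60 × 586 = 1202472000.

1202472000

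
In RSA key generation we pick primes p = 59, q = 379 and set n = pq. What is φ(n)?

21924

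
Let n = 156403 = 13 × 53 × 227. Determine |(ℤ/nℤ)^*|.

φ(156403) = 156403 · (1 − 1/13) · (1 − 1/53) · (1 − 1/227)
       = 156403 · 141024/156403 = 141024.

141024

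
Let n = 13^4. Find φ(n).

26364

φ(13^4) = 13^3·(13−1) = 2197·12 = 26364.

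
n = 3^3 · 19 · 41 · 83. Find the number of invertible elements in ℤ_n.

1062720

φ(3^3) = 3^2·(3−1) = 9·2 = 18.
φ(19) = 19 − 1 = 18.
φ(41) = 41 − 1 = 40.
φ(83) = 83 − 1 = 82.
φ(1745739) = 18 × 18 × 40 × 82 = 1062720.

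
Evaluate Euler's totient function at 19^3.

6498

φ(19^3) = 19^3 − 19^2 = 6859 − 361 = 6498.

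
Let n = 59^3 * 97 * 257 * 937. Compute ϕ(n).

4644287152128

φ(4797339826267) = 4797339826267 · (1 − 1/59) · (1 − 1/97) · (1 − 1/257) · (1 − 1/937)
       = 4797339826267 · 1334181888/1378149907 = 4644287152128.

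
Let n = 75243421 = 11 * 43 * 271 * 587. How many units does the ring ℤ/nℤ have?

φ(11) = 11 − 1 = 10.
φ(43) = 43 − 1 = 42.
φ(271) = 271 − 1 = 270.
φ(587) = 587 − 1 = 586.
φ(75243421) = 10 × 42 × 270 × 586 = 66452400.

66452400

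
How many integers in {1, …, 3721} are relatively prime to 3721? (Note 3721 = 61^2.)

3660

φ(3721) = 3721 · (1 − 1/61)
       = 3721 · 60/61 = 3660.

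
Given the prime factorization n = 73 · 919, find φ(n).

φ(67087) = 67087 · (1 − 1/73) · (1 − 1/919)
       = 67087 · 66096/67087 = 66096.

66096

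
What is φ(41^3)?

67240

φ(68921) = 68921 · (1 − 1/41)
       = 68921 · 40/41 = 67240.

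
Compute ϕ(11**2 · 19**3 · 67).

47175480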